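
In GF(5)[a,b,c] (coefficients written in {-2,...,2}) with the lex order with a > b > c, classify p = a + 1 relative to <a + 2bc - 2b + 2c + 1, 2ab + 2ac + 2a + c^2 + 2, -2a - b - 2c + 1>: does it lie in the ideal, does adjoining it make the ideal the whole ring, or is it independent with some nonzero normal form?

a + 1 is independent of I; its normal form modulo I is c^3 + 2c^2 - c.

First compute the reduced Gröbner basis of I by Buchberger's algorithm.
f_1 = a + 2bc - 2b + 2c + 1, LT = a.
f_2 = 2ab + 2ac + 2a + c^2 + 2, LT = ab.
f_3 = -2a - b - 2c + 1, LT = a.

S(f_1,f_2): lcm = ab. S = -ac - a + 2b^2c - 2b^2 + 2bc + b + 2c^2 - 1.
  leading term ac: subtract (-c)·f_1 from -ac - a + 2b^2c - 2b^2 + 2bc + b + 2c^2 - 1 → -a + 2b^2c - 2b^2 + 2bc^2 + b - c^2 + c - 1
  leading term a: subtract (-1)·f_1 from -a + 2b^2c - 2b^2 + 2bc^2 + b - c^2 + c - 1 → 2b^2c - 2b^2 + 2bc^2 + 2bc - b - c^2 - 2c
  leading term b^2c: no divisor's leading term divides it; move 2b^2c to the remainder.
  leading term b^2: no divisor's leading term divides it; move -2b^2 to the remainder.
  leading term bc^2: no divisor's leading term divides it; move 2bc^2 to the remainder.
  leading term bc: no divisor's leading term divides it; move 2bc to the remainder.
  leading term b: no divisor's leading term divides it; move -b to the remainder.
  leading term c^2: no divisor's leading term divides it; move -c^2 to the remainder.
  leading term c: no divisor's leading term divides it; move -2c to the remainder.
  remainder 2b^2c - 2b^2 + 2bc^2 + 2bc - b - c^2 - 2c ≠ 0; add h_4 = 2b^2c - 2b^2 + 2bc^2 + 2bc - b - c^2 - 2c to the basis.

S(f_1,f_3): lcm = a. S = 2bc + c - 1.
  leading term bc: no divisor's leading term divides it; move 2bc to the remainder.
  leading term c: no divisor's leading term divides it; move c to the remainder.
  leading term 1: no divisor's leading term divides it; move -1 to the remainder.
  remainder 2bc + c - 1 ≠ 0; add h_5 = 2bc + c - 1 to the basis.

S(f_2,f_3): lcm = ab. S = ac + a + 2b^2 - bc - 2b - 2c^2 + 1.
  leading term ac: subtract (c)·f_1 from ac + a + 2b^2 - bc - 2b - 2c^2 + 1 → a + 2b^2 - 2bc^2 + bc - 2b + c^2 - c + 1
  leading term a: subtract (1)·f_1 from a + 2b^2 - 2bc^2 + bc - 2b + c^2 - c + 1 → 2b^2 - 2bc^2 - bc + c^2 + 2c
  leading term b^2: no divisor's leading term divides it; move 2b^2 to the remainder.
  leading term bc^2: subtract (-c)·h_5 from -2bc^2 - bc + c^2 + 2c → -bc + 2c^2 + c
  leading term bc: subtract (2)·h_5 from -bc + 2c^2 + c → 2c^2 - c + 2
  leading term c^2: no divisor's leading term divides it; move 2c^2 to the remainder.
  leading term c: no divisor's leading term divides it; move -c to the remainder.
  leading term 1: no divisor's leading term divides it; move 2 to the remainder.
  remainder 2b^2 + 2c^2 - c + 2 ≠ 0; add h_6 = 2b^2 + 2c^2 - c + 2 to the basis.

S(f_2,h_5): lcm = abc. S = ac^2 - 2ac - 2a - 2c^3 + c.
  leading term ac^2: subtract (c^2)·f_1 from ac^2 - 2ac - 2a - 2c^3 + c → -2ac - 2a - 2bc^3 + 2bc^2 + c^3 - c^2 + c
  leading term ac: subtract (-2c)·f_1 from -2ac - 2a - 2bc^3 + 2bc^2 + c^3 - c^2 + c → -2a - 2bc^3 + bc^2 + bc + c^3 - 2c^2 - 2c
  leading term a: subtract (-2)·f_1 from -2a - 2bc^3 + bc^2 + bc + c^3 - 2c^2 - 2c → -2bc^3 + bc^2 + b + c^3 - 2c^2 + 2c + 2
  leading term bc^3: subtract (-c^2)·h_5 from -2bc^3 + bc^2 + b + c^3 - 2c^2 + 2c + 2 → bc^2 + b + 2c^3 + 2c^2 + 2c + 2
  leading term bc^2: subtract (-2c)·h_5 from bc^2 + b + 2c^3 + 2c^2 + 2c + 2 → b + 2c^3 - c^2 + 2
  leading term b: no divisor's leading term divides it; move b to the remainder.
  leading term c^3: no divisor's leading term divides it; move 2c^3 to the remainder.
  leading term c^2: no divisor's leading term divides it; move -c^2 to the remainder.
  leading term 1: no divisor's leading term divides it; move 2 to the remainder.
  remainder b + 2c^3 - c^2 + 2 ≠ 0; add h_7 = b + 2c^3 - c^2 + 2 to the basis.

S(f_2,h_7): lcm = ab. S = -2ac^3 + ac^2 + ac - a - 2c^2 + 1.
  leading term ac^3: subtract (-2c^3)·f_1 from -2ac^3 + ac^2 + ac - a - 2c^2 + 1 → ac^2 + ac - a - bc^4 + bc^3 - c^4 + 2c^3 - 2c^2 + 1
  leading term ac^2: subtract (c^2)·f_1 from ac^2 + ac - a - bc^4 + bc^3 - c^4 + 2c^3 - 2c^2 + 1 → ac - a - bc^4 - bc^3 + 2bc^2 - c^4 + 2c^2 + 1
  leading term ac: subtract (c)·f_1 from ac - a - bc^4 - bc^3 + 2bc^2 - c^4 + 2c^2 + 1 → -a - bc^4 - bc^3 + 2bc - c^4 - c + 1
  leading term a: subtract (-1)·f_1 from -a - bc^4 - bc^3 + 2bc - c^4 - c + 1 → -bc^4 - bc^3 - bc - 2b - c^4 + c + 2
  leading term bc^4: subtract (2c^3)·h_5 from -bc^4 - bc^3 - bc - 2b - c^4 + c + 2 → -bc^3 - bc - 2b + 2c^4 + 2c^3 + c + 2
  leading term bc^3: subtract (2c^2)·h_5 from -bc^3 - bc - 2b + 2c^4 + 2c^3 + c + 2 → -bc - 2b + 2c^4 + 2c^2 + c + 2
  leading term bc: subtract (2)·h_5 from -bc - 2b + 2c^4 + 2c^2 + c + 2 → -2b + 2c^4 + 2c^2 - c - 1
  leading term b: subtract (-2)·h_7 from -2b + 2c^4 + 2c^2 - c - 1 → 2c^4 - c^3 - c - 2
  leading term c^4: no divisor's leading term divides it; move 2c^4 to the remainder.
  leading term c^3: no divisor's leading term divides it; move -c^3 to the remainder.
  leading term c: no divisor's leading term divides it; move -c to the remainder.
  leading term 1: no divisor's leading term divides it; move -2 to the remainder.
  remainder 2c^4 - c^3 - c - 2 ≠ 0; add h_8 = 2c^4 - c^3 - c - 2 to the basis.

The other S-polynomials (S(f_1,h_4), S(f_2,h_4), S(f_3,h_4), S(f_1,h_5), S(f_3,h_5), S(h_4,h_5), S(f_1,h_6), S(f_2,h_6), S(f_3,h_6), S(h_4,h_6), S(h_5,h_6), S(f_1,h_7), S(f_3,h_7), S(h_4,h_7), S(h_5,h_7), S(h_6,h_7), S(f_1,h_8), S(f_2,h_8), S(f_3,h_8), S(h_4,h_8), S(h_5,h_8), S(h_6,h_8), S(h_7,h_8)) all reduce to 0 modulo the current basis, so we have a Gröbner basis.
Inter-reduce: drop elements whose leading term is divisible by another's, tail-reduce, and make monic.
Reduced Gröbner basis: {a - c^3 - 2c^2 + c + 1, b + 2c^3 - c^2 + 2, c^4 + 2c^3 + 2c - 1}.
Label its elements g_1 = a - c^3 - 2c^2 + c + 1, g_2 = b + 2c^3 - c^2 + 2, g_3 = c^4 + 2c^3 + 2c - 1.

Reduce p = a + 1 modulo G:
  leading term a: subtract (1)·g_1 from a + 1 → c^3 + 2c^2 - c
  leading term c^3: no divisor's leading term divides it; move c^3 to the remainder.
  leading term c^2: no divisor's leading term divides it; move 2c^2 to the remainder.
  leading term c: no divisor's leading term divides it; move -c to the remainder.
  normal form = c^3 + 2c^2 - c.
The normal form is nonzero, so p ∉ I. Since p minus its normal form lies in I, I + (p) = I + (r) where r = c^3 + 2c^2 - c; decide whether this ideal is the whole ring.
Run Buchberger on G together with r (pairs among the g_i already reduce to 0 since G is a Gröbner basis):
g_1 = a - c^3 - 2c^2 + c + 1, LT = a.
g_2 = b + 2c^3 - c^2 + 2, LT = b.
g_3 = c^4 + 2c^3 + 2c - 1, LT = c^4.
r = c^3 + 2c^2 - c, LT = c^3.

S(g_3,r): lcm = c^4. S = c^2 + 2c - 1.
  leading term c^2: no divisor's leading term divides it; move c^2 to the remainder.
  leading term c: no divisor's leading term divides it; move 2c to the remainder.
  leading term 1: no divisor's leading term divides it; move -1 to the remainder.
  remainder c^2 + 2c - 1 ≠ 0; add m_5 = c^2 + 2c - 1 to the basis.

The other S-polynomials (S(g_1,g_2), S(g_1,g_3), S(g_1,r), S(g_2,g_3), S(g_2,r), S(g_1,m_5), S(g_2,m_5), S(g_3,m_5), S(r,m_5)) all reduce to 0 modulo the current basis, so we have a Gröbner basis.
Inter-reduce: drop elements whose leading term is divisible by another's, tail-reduce, and make monic.
Reduced Gröbner basis: {a + 1, b + 2c + 2, c^2 + 2c - 1}.
The reduced Gröbner basis of I + (p) is {a + 1, b + 2c + 2, c^2 + 2c - 1} ≠ {1}, a proper ideal, so the enlarged system stays consistent: p is independent of I, with normal form c^3 + 2c^2 - c.

Ideal membership is decidable via reduction modulo a Gröbner basis.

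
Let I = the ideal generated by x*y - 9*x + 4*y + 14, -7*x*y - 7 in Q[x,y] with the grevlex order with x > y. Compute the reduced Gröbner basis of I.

f_1 = x*y - 9*x + 4*y + 14, LT = x*y.
f_2 = -7*x*y - 7, LT = x*y.

S(f_1,f_2): lcm = x*y. S = -9*x + 4*y + 13.
  leading term x: no divisor's leading term divides it; move -9*x to the remainder.
  leading term y: no divisor's leading term divides it; move 4*y to the remainder.
  leading term 1: no divisor's leading term divides it; move 13 to the remainder.
  remainder -9*x + 4*y + 13 ≠ 0; add g_3 = -9*x + 4*y + 13 to the basis.

S(f_1,g_3): lcm = x*y. S = 4/9*y**2 - 9*x + 49/9*y + 14.
  leading term y**2: no divisor's leading term divides it; move 4/9*y**2 to the remainder.
  leading term x: subtract (1)·g_3 from -9*x + 49/9*y + 14 → 13/9*y + 1
  leading term y: no divisor's leading term divides it; move 13/9*y to the remainder.
  leading term 1: no divisor's leading term divides it; move 1 to the remainder.
  remainder 4/9*y**2 + 13/9*y + 1 ≠ 0; add g_4 = 4/9*y**2 + 13/9*y + 1 to the basis.

The other S-polynomials (S(f_2,g_3), S(f_1,g_4), S(f_2,g_4), S(g_3,g_4)) all reduce to 0 modulo the current basis, so we have a Gröbner basis.
Inter-reduce: drop elements whose leading term is divisible by another's, tail-reduce, and make monic.

G = {y**2 + 13/4*y + 9/4, x - 4/9*y - 13/9}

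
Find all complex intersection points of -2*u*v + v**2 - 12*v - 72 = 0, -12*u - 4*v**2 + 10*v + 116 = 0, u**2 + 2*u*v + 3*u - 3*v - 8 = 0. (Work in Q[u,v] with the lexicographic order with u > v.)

Compute a lex Gröbner basis by Buchberger's algorithm.
f_1 = -2*u*v + v**2 - 12*v - 72, LT = u*v.
f_2 = -12*u - 4*v**2 + 10*v + 116, LT = u.
f_3 = u**2 + 2*u*v + 3*u - 3*v - 8, LT = u**2.

S(f_1,f_2): lcm = u*v. S = -1/3*v**3 + 1/3*v**2 + 47/3*v + 36.
  leading term v**3: no divisor's leading term divides it; move -1/3*v**3 to the remainder.
  leading term v**2: no divisor's leading term divides it; move 1/3*v**2 to the remainder.
  leading term v: no divisor's leading term divides it; move 47/3*v to the remainder.
  leading term 1: no divisor's leading term divides it; move 36 to the remainder.
  remainder -1/3*v**3 + 1/3*v**2 + 47/3*v + 36 ≠ 0; add h_4 = -1/3*v**3 + 1/3*v**2 + 47/3*v + 36 to the basis.

S(f_1,f_3): lcm = u**2*v. S = -5/2*u*v**2 + 3*u*v + 36*u + 3*v**2 + 8*v.
  leading term u*v**2: subtract (5/4*v)·f_1 from -5/2*u*v**2 + 3*u*v + 36*u + 3*v**2 + 8*v → 3*u*v + 36*u - 5/4*v**3 + 18*v**2 + 98*v
  leading term u*v: subtract (-3/2)·f_1 from 3*u*v + 36*u - 5/4*v**3 + 18*v**2 + 98*v → 36*u - 5/4*v**3 + 39/2*v**2 + 80*v - 108
  leading term u: subtract (-3)·f_2 from 36*u - 5/4*v**3 + 39/2*v**2 + 80*v - 108 → -5/4*v**3 + 15/2*v**2 + 110*v + 240
  leading term v**3: subtract (15/4)·h_4 from -5/4*v**3 + 15/2*v**2 + 110*v + 240 → 25/4*v**2 + 205/4*v + 105
  leading term v**2: no divisor's leading term divides it; move 25/4*v**2 to the remainder.
  leading term v: no divisor's leading term divides it; move 205/4*v to the remainder.
  leading term 1: no divisor's leading term divides it; move 105 to the remainder.
  remainder 25/4*v**2 + 205/4*v + 105 ≠ 0; add h_5 = 25/4*v**2 + 205/4*v + 105 to the basis.

S(f_2,f_3): lcm = u**2. S = 1/3*u*v**2 - 17/6*u*v - 38/3*u + 3*v + 8.
  leading term u*v**2: subtract (-1/6*v)·f_1 from 1/3*u*v**2 - 17/6*u*v - 38/3*u + 3*v + 8 → -17/6*u*v - 38/3*u + 1/6*v**3 - 2*v**2 - 9*v + 8
  leading term u*v: subtract (17/12)·f_1 from -17/6*u*v - 38/3*u + 1/6*v**3 - 2*v**2 - 9*v + 8 → -38/3*u + 1/6*v**3 - 41/12*v**2 + 8*v + 110
  leading term u: subtract (19/18)·f_2 from -38/3*u + 1/6*v**3 - 41/12*v**2 + 8*v + 110 → 1/6*v**3 + 29/36*v**2 - 23/9*v - 112/9
  leading term v**3: subtract (-1/2)·h_4 from 1/6*v**3 + 29/36*v**2 - 23/9*v - 112/9 → 35/36*v**2 + 95/18*v + 50/9
  leading term v**2: subtract (7/45)·h_5 from 35/36*v**2 + 95/18*v + 50/9 → -97/36*v - 97/9
  leading term v: no divisor's leading term divides it; move -97/36*v to the remainder.
  leading term 1: no divisor's leading term divides it; move -97/9 to the remainder.
  remainder -97/36*v - 97/9 ≠ 0; add h_6 = -97/36*v - 97/9 to the basis.

S(f_1,h_4): lcm = u*v**3. S = u*v**2 + 47*u*v + 108*u - 1/2*v**4 + 6*v**3 + 36*v**2.
  leading term u*v**2: subtract (-1/2*v)·f_1 from u*v**2 + 47*u*v + 108*u - 1/2*v**4 + 6*v**3 + 36*v**2 → 47*u*v + 108*u - 1/2*v**4 + 13/2*v**3 + 30*v**2 - 36*v
  leading term u*v: subtract (-47/2)·f_1 from 47*u*v + 108*u - 1/2*v**4 + 13/2*v**3 + 30*v**2 - 36*v → 108*u - 1/2*v**4 + 13/2*v**3 + 107/2*v**2 - 318*v - 1692
  leading term u: subtract (-9)·f_2 from 108*u - 1/2*v**4 + 13/2*v**3 + 107/2*v**2 - 318*v - 1692 → -1/2*v**4 + 13/2*v**3 + 35/2*v**2 - 228*v - 648
  leading term v**4: subtract (3/2*v)·h_4 from -1/2*v**4 + 13/2*v**3 + 35/2*v**2 - 228*v - 648 → 6*v**3 - 6*v**2 - 282*v - 648
  leading term v**3: subtract (-18)·h_4 from 6*v**3 - 6*v**2 - 282*v - 648 → 0
  remainder 0.

S(f_2,h_4): leading monomials are coprime, so the S-polynomial reduces to 0 (Buchberger's first criterion).
S(f_3,h_4): leading monomials are coprime, so the S-polynomial reduces to 0 (Buchberger's first criterion).
S(f_1,h_5): lcm = u*v**2. S = -41/5*u*v - 84/5*u - 1/2*v**3 + 6*v**2 + 36*v.
  leading term u*v: subtract (41/10)·f_1 from -41/5*u*v - 84/5*u - 1/2*v**3 + 6*v**2 + 36*v → -84/5*u - 1/2*v**3 + 19/10*v**2 + 426/5*v + 1476/5
  leading term u: subtract (7/5)·f_2 from -84/5*u - 1/2*v**3 + 19/10*v**2 + 426/5*v + 1476/5 → -1/2*v**3 + 15/2*v**2 + 356/5*v + 664/5
  leading term v**3: subtract (3/2)·h_4 from -1/2*v**3 + 15/2*v**2 + 356/5*v + 664/5 → 7*v**2 + 477/10*v + 394/5
  leading term v**2: subtract (28/25)·h_5 from 7*v**2 + 477/10*v + 394/5 → -97/10*v - 194/5
  leading term v: subtract (18/5)·h_6 from -97/10*v - 194/5 → 0
  remainder 0.

S(f_2,h_5): leading monomials are coprime, so the S-polynomial reduces to 0 (Buchberger's first criterion).
S(f_3,h_5): leading monomials are coprime, so the S-polynomial reduces to 0 (Buchberger's first criterion).
S(h_4,h_5): lcm = v**3. S = -46/5*v**2 - 319/5*v - 108.
  leading term v**2: subtract (-184/125)·h_5 from -46/5*v**2 - 319/5*v - 108 → 291/25*v + 1164/25
  leading term v: subtract (-108/25)·h_6 from 291/25*v + 1164/25 → 0
  remainder 0.

S(f_1,h_6): lcm = u*v. S = -4*u - 1/2*v**2 + 6*v + 36.
  leading term u: subtract (1/3)·f_2 from -4*u - 1/2*v**2 + 6*v + 36 → 5/6*v**2 + 8/3*v - 8/3
  leading term v**2: subtract (2/15)·h_5 from 5/6*v**2 + 8/3*v - 8/3 → -25/6*v - 50/3
  leading term v: subtract (150/97)·h_6 from -25/6*v - 50/3 → 0
  remainder 0.

S(f_2,h_6): leading monomials are coprime, so the S-polynomial reduces to 0 (Buchberger's first criterion).
S(f_3,h_6): leading monomials are coprime, so the S-polynomial reduces to 0 (Buchberger's first criterion).
S(h_4,h_6): lcm = v**3. S = -5*v**2 - 47*v - 108.
  leading term v**2: subtract (-4/5)·h_5 from -5*v**2 - 47*v - 108 → -6*v - 24
  leading term v: subtract (216/97)·h_6 from -6*v - 24 → 0
  remainder 0.

S(h_5,h_6): lcm = v**2. S = 21/5*v + 84/5.
  leading term v: subtract (-756/485)·h_6 from 21/5*v + 84/5 → 0
  remainder 0.

Every S-polynomial of the final basis reduces to 0, so we have a Gröbner basis.
Inter-reduce: drop elements whose leading term is divisible by another's, tail-reduce, and make monic.
Reduced Gröbner basis: {u - 1, v + 4}.

Since the basis is lex-ordered, v + 4 is univariate in v. Its roots are {-4}. Back-substituting each root into the other basis elements fixes the other coordinates.
  v = -4: the earlier basis element becomes u - 1 = 0, giving u = 1 — point (1, -4).
Check: every point annihilates each of the original generators.
A lex Gröbner basis triangularizes the system, enabling back-substitution.

{(1, -4)}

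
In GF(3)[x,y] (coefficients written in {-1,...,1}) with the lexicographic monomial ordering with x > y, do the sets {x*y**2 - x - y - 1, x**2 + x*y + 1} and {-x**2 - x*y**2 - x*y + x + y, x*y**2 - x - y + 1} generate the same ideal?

Since reduced Gröbner bases are canonical representatives of ideals under a given ordering, it suffices to compute and compare them.
Buchberger on the first generating set:
f_1 = x*y**2 - x - y - 1, LT = x*y**2.
f_2 = x**2 + x*y + 1, LT = x**2.

S(f_1,f_2): lcm = x**2*y**2. S = -x**2 - x*y**3 - x*y - x - y**2.
  leading term x**2: subtract (-1)·f_2 from -x**2 - x*y**3 - x*y - x - y**2 → -x*y**3 - x - y**2 + 1
  leading term x*y**3: subtract (-y)·f_1 from -x*y**3 - x - y**2 + 1 → -x*y - x + y**2 - y + 1
  leading term x*y: no divisor's leading term divides it; move -x*y to the remainder.
  leading term x: no divisor's leading term divides it; move -x to the remainder.
  leading term y**2: no divisor's leading term divides it; move y**2 to the remainder.
  leading term y: no divisor's leading term divides it; move -y to the remainder.
  leading term 1: no divisor's leading term divides it; move 1 to the remainder.
  remainder -x*y - x + y**2 - y + 1 ≠ 0; add g_3 = -x*y - x + y**2 - y + 1 to the basis.

S(f_1,g_3): lcm = x*y**2. S = -x*y - x + y**3 - y**2 - 1.
  leading term x*y: subtract (1)·g_3 from -x*y - x + y**3 - y**2 - 1 → y**3 + y**2 + y + 1
  leading term y**3: no divisor's leading term divides it; move y**3 to the remainder.
  leading term y**2: no divisor's leading term divides it; move y**2 to the remainder.
  leading term y: no divisor's leading term divides it; move y to the remainder.
  leading term 1: no divisor's leading term divides it; move 1 to the remainder.
  remainder y**3 + y**2 + y + 1 ≠ 0; add g_4 = y**3 + y**2 + y + 1 to the basis.

The other S-polynomials (S(f_2,g_3), S(f_1,g_4), S(f_2,g_4), S(g_3,g_4)) all reduce to 0 modulo the current basis, so we have a Gröbner basis.
Inter-reduce: drop elements whose leading term is divisible by another's, tail-reduce, and make monic.
Reduced Gröbner basis: {x**2 - x + y**2 - y - 1, x*y + x - y**2 + y - 1, y**3 + y**2 + y + 1}.

Buchberger on the second generating set:
h_1 = -x**2 - x*y**2 - x*y + x + y, LT = x**2.
h_2 = x*y**2 - x - y + 1, LT = x*y**2.

S(h_1,h_2): lcm = x**2*y**2. S = x**2 + x*y**4 + x*y**3 - x*y**2 + x*y - x - y**3.
  leading term x**2: subtract (-1)·h_1 from x**2 + x*y**4 + x*y**3 - x*y**2 + x*y - x - y**3 → x*y**4 + x*y**3 + x*y**2 - y**3 + y
  leading term x*y**4: subtract (y**2)·h_2 from x*y**4 + x*y**3 + x*y**2 - y**3 + y → x*y**3 - x*y**2 - y**2 + y
  leading term x*y**3: subtract (y)·h_2 from x*y**3 - x*y**2 - y**2 + y → -x*y**2 + x*y
  leading term x*y**2: subtract (-1)·h_2 from -x*y**2 + x*y → x*y - x - y + 1
  leading term x*y: no divisor's leading term divides it; move x*y to the remainder.
  leading term x: no divisor's leading term divides it; move -x to the remainder.
  leading term y: no divisor's leading term divides it; move -y to the remainder.
  leading term 1: no divisor's leading term divides it; move 1 to the remainder.
  remainder x*y - x - y + 1 ≠ 0; add k_3 = x*y - x - y + 1 to the basis.

S(h_2,k_3): lcm = x*y**2. S = x*y - x + y**2 + y + 1.
  leading term x*y: subtract (1)·k_3 from x*y - x + y**2 + y + 1 → y**2 - y
  leading term y**2: no divisor's leading term divides it; move y**2 to the remainder.
  leading term y: no divisor's leading term divides it; move -y to the remainder.
  remainder y**2 - y ≠ 0; add k_4 = y**2 - y to the basis.

The other S-polynomials (S(h_1,k_3), S(h_1,k_4), S(h_2,k_4), S(k_3,k_4)) all reduce to 0 modulo the current basis, so we have a Gröbner basis.
Inter-reduce: drop elements whose leading term is divisible by another's, tail-reduce, and make monic.
Reduced Gröbner basis: {x**2 + x + y + 1, x*y - x - y + 1, y**2 - y}.

Since the reduced bases disagree, the two ideals are not the same.
The same test decides containment: I ⊆ J iff every generator of I reduces to 0 modulo a Gröbner basis of J.

No, the ideals differ.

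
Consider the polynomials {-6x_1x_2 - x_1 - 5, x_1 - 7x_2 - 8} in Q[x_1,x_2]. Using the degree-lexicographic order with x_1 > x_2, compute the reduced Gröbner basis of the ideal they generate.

f_1 = -6x_1x_2 - x_1 - 5, LT = x_1x_2.
f_2 = x_1 - 7x_2 - 8, LT = x_1.

S(f_1,f_2): lcm = x_1x_2. S = 7x_2^{2} + \tfrac{1}{6}x_1 + 8x_2 + \tfrac{5}{6}.
  leading term x_2^{2}: no divisor's leading term divides it; move 7x_2^{2} to the remainder.
  leading term x_1: subtract (\tfrac{1}{6})·f_2 from \tfrac{1}{6}x_1 + 8x_2 + \tfrac{5}{6} → \tfrac{55}{6}x_2 + \tfrac{13}{6}
  leading term x_2: no divisor's leading term divides it; move \tfrac{55}{6}x_2 to the remainder.
  leading term 1: no divisor's leading term divides it; move \tfrac{13}{6} to the remainder.
  remainder 7x_2^{2} + \tfrac{55}{6}x_2 + \tfrac{13}{6} ≠ 0; add g_3 = 7x_2^{2} + \tfrac{55}{6}x_2 + \tfrac{13}{6} to the basis.

The other S-polynomials (S(f_1,g_3), S(f_2,g_3)) all reduce to 0 modulo the current basis, so we have a Gröbner basis.
Inter-reduce: drop elements whose leading term is divisible by another's, tail-reduce, and make monic.

G = {x_2^{2} + \tfrac{55}{42}x_2 + \tfrac{13}{42}, x_1 - 7x_2 - 8}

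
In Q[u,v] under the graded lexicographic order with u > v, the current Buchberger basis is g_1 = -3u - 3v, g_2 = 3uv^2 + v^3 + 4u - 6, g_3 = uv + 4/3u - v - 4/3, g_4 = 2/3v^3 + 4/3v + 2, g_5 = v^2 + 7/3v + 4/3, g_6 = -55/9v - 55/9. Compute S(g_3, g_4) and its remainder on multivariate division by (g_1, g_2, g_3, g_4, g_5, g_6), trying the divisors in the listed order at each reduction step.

lcm(LM(g_3), LM(g_4)) = uv^3.
S = (lcm/LT(g_3))·g_3 − (lcm/LT(g_4))·g_4 = 4/3uv^2 - v^3 - 2uv - 4/3v^2 - 3u.
Reduce S modulo (g_1, g_2, g_3, g_4, g_5, g_6) in that order:
  leading term uv^2: subtract (-4/9v^2)·g_1 from 4/3uv^2 - v^3 - 2uv - 4/3v^2 - 3u → -7/3v^3 - 2uv - 4/3v^2 - 3u
  leading term v^3: subtract (-7/2)·g_4 from -7/3v^3 - 2uv - 4/3v^2 - 3u → -2uv - 4/3v^2 - 3u + 14/3v + 7
  leading term uv: subtract (2/3v)·g_1 from -2uv - 4/3v^2 - 3u + 14/3v + 7 → 2/3v^2 - 3u + 14/3v + 7
  leading term v^2: subtract (2/3)·g_5 from 2/3v^2 - 3u + 14/3v + 7 → -3u + 28/9v + 55/9
  leading term u: subtract (1)·g_1 from -3u + 28/9v + 55/9 → 55/9v + 55/9
  leading term v: subtract (-1)·g_6 from 55/9v + 55/9 → 0
The remainder is 0, so this S-polynomial contributes no new basis element.

S(g_3, g_4) = 4/3uv^2 - v^3 - 2uv - 4/3v^2 - 3u; remainder on division = 0.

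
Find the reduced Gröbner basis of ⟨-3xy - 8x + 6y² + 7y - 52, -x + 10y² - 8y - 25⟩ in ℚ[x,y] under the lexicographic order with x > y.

G = {x - 10y² + 8y + 25, y³ + 5/3y² - 73/15y - 74/15}

The reduced Gröbner basis is the canonical form of the ideal for this ordering.

f_1 = -3xy - 8x + 6y² + 7y - 52, LT = xy.
f_2 = -x + 10y² - 8y - 25, LT = x.

S(f_1,f_2): lcm = xy. S = 8/3x + 10y³ - 10y² - 82/3y + 52/3.
  leading term x: subtract (-8/3)·f_2 from 8/3x + 10y³ - 10y² - 82/3y + 52/3 → 10y³ + 50/3y² - 146/3y - 148/3
  leading term y³: no divisor's leading term divides it; move 10y³ to the remainder.
  leading term y²: no divisor's leading term divides it; move 50/3y² to the remainder.
  leading term y: no divisor's leading term divides it; move -146/3y to the remainder.
  leading term 1: no divisor's leading term divides it; move -148/3 to the remainder.
  remainder 10y³ + 50/3y² - 146/3y - 148/3 ≠ 0; add g_3 = 10y³ + 50/3y² - 146/3y - 148/3 to the basis.

The other S-polynomials (S(f_1,g_3), S(f_2,g_3)) all reduce to 0 modulo the current basis, so we have a Gröbner basis.
Inter-reduce: drop elements whose leading term is divisible by another's, tail-reduce, and make monic.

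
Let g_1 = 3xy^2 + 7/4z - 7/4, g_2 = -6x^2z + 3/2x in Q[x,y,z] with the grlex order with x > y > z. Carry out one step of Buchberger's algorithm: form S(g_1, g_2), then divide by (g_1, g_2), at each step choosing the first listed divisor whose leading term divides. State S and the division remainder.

S(g_1, g_2) = 1/4xy^2 + 7/12xz^2 - 7/12xz; remainder on division = 7/12xz^2 - 7/12xz - 7/48z + 7/48.

lcm(LM(g_1), LM(g_2)) = x^2y^2z.
S = (lcm/LT(g_1))·g_1 − (lcm/LT(g_2))·g_2 = 1/4xy^2 + 7/12xz^2 - 7/12xz.
Reduce S modulo (g_1, g_2) in that order:
  leading term xy^2: subtract (1/12)·g_1 from 1/4xy^2 + 7/12xz^2 - 7/12xz → 7/12xz^2 - 7/12xz - 7/48z + 7/48
  leading term xz^2: no divisor's leading term divides it; move 7/12xz^2 to the remainder.
  leading term xz: no divisor's leading term divides it; move -7/12xz to the remainder.
  leading term z: no divisor's leading term divides it; move -7/48z to the remainder.
  leading term 1: no divisor's leading term divides it; move 7/48 to the remainder.
The remainder 7/12xz^2 - 7/12xz - 7/48z + 7/48 is nonzero, so it would be added as the next basis element.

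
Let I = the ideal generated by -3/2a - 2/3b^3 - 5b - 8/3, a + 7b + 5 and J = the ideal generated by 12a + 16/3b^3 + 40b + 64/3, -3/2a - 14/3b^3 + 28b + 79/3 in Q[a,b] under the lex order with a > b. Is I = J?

For a fixed monomial order, each ideal has a unique reduced Gröbner basis; comparing bases decides equality.
Buchberger on the first generating set:
f_1 = -3/2a - 2/3b^3 - 5b - 8/3, LT = a.
f_2 = a + 7b + 5, LT = a.

S(f_1,f_2): lcm = a. S = 4/9b^3 - 11/3b - 29/9.
  reduce S modulo (f_1, f_2):
  remainder 4/9b^3 - 11/3b - 29/9 ≠ 0; add g_3 = 4/9b^3 - 11/3b - 29/9 to the basis.

The other S-polynomials (S(f_1,g_3), S(f_2,g_3)) all reduce to 0 modulo the current basis, so we have a Gröbner basis.
Inter-reduce: drop elements whose leading term is divisible by another's, tail-reduce, and make monic.
Reduced Gröbner basis: {a + 7b + 5, b^3 - 33/4b - 29/4}.

Buchberger on the second generating set:
h_1 = 12a + 16/3b^3 + 40b + 64/3, LT = a.
h_2 = -3/2a - 14/3b^3 + 28b + 79/3, LT = a.

S(h_1,h_2): lcm = a. S = -8/3b^3 + 22b + 58/3.
  reduce S modulo (h_1, h_2):
  remainder -8/3b^3 + 22b + 58/3 ≠ 0; add k_3 = -8/3b^3 + 22b + 58/3 to the basis.

The other S-polynomials (S(h_1,k_3), S(h_2,k_3)) all reduce to 0 modulo the current basis, so we have a Gröbner basis.
Inter-reduce: drop elements whose leading term is divisible by another's, tail-reduce, and make monic.
Reduced Gröbner basis: {a + 7b + 5, b^3 - 33/4b - 29/4}.

Same reduced basis, so the two generating sets span the same ideal.

Yes, the ideals are equal.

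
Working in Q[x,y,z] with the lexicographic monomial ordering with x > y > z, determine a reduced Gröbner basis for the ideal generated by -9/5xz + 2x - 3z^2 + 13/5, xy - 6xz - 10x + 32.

G = {xy - 50/3x + 10z^2 + 70/3, xz - 10/9x + 5/3z^2 - 13/9, yz^2 - 13/15y - 6z^3 - 10z^2 - 14z + 30}

f_1 = -9/5xz + 2x - 3z^2 + 13/5, LT = xz.
f_2 = xy - 6xz - 10x + 32, LT = xy.

S(f_1,f_2): lcm = xyz. S = -10/9xy + 6xz^2 + 10xz + 5/3yz^2 - 13/9y - 32z.
  reduce S modulo (f_1, f_2):
  remainder 5/3yz^2 - 13/9y - 10z^3 - 50/3z^2 - 70/3z + 50 ≠ 0; add g_3 = 5/3yz^2 - 13/9y - 10z^3 - 50/3z^2 - 70/3z + 50 to the basis.

The other S-polynomials (S(f_1,g_3), S(f_2,g_3)) all reduce to 0 modulo the current basis, so we have a Gröbner basis.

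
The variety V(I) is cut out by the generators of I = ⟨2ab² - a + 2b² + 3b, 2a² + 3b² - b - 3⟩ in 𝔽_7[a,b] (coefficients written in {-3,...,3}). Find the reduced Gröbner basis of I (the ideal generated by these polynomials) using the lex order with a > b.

G = {a² - 2b² + 3b + 2, ab - 2a - b⁴ - 2b³ + 2b² + 3, b⁵ - 3b⁴ + 2b³ - 3b² + 2b + 1}

f_1 = 2ab² - a + 2b² + 3b, LT = ab².
f_2 = 2a² + 3b² - b - 3, LT = a².

S(f_1,f_2): lcm = a²b². S = 3a² + ab² - 2ab + 2b⁴ - 3b³ - 2b².
  leading term a²: subtract (-2)·f_2 from 3a² + ab² - 2ab + 2b⁴ - 3b³ - 2b² → ab² - 2ab + 2b⁴ - 3b³ - 3b² - 2b + 1
  leading term ab²: subtract (-3)·f_1 from ab² - 2ab + 2b⁴ - 3b³ - 3b² - 2b + 1 → -2ab - 3a + 2b⁴ - 3b³ + 3b² + 1
  leading term ab: no divisor's leading term divides it; move -2ab to the remainder.
  leading term a: no divisor's leading term divides it; move -3a to the remainder.
  leading term b⁴: no divisor's leading term divides it; move 2b⁴ to the remainder.
  leading term b³: no divisor's leading term divides it; move -3b³ to the remainder.
  leading term b²: no divisor's leading term divides it; move 3b² to the remainder.
  leading term 1: no divisor's leading term divides it; move 1 to the remainder.
  remainder -2ab - 3a + 2b⁴ - 3b³ + 3b² + 1 ≠ 0; add g_3 = -2ab - 3a + 2b⁴ - 3b³ + 3b² + 1 to the basis.

S(f_1,g_3): lcm = ab². S = 2ab + 3a + b⁵ + 2b⁴ - 2b³ + b² + 2b.
  leading term ab: subtract (-1)·g_3 from 2ab + 3a + b⁵ + 2b⁴ - 2b³ + b² + 2b → b⁵ - 3b⁴ + 2b³ - 3b² + 2b + 1
  leading term b⁵: no divisor's leading term divides it; move b⁵ to the remainder.
  leading term b⁴: no divisor's leading term divides it; move -3b⁴ to the remainder.
  leading term b³: no divisor's leading term divides it; move 2b³ to the remainder.
  leading term b²: no divisor's leading term divides it; move -3b² to the remainder.
  leading term b: no divisor's leading term divides it; move 2b to the remainder.
  leading term 1: no divisor's leading term divides it; move 1 to the remainder.
  remainder b⁵ - 3b⁴ + 2b³ - 3b² + 2b + 1 ≠ 0; add g_4 = b⁵ - 3b⁴ + 2b³ - 3b² + 2b + 1 to the basis.

S(f_2,g_3): lcm = a²b. S = 2a² + ab⁴ + 2ab³ - 2ab² - 3a - 2b³ + 3b² + 2b.
  leading term a²: subtract (1)·f_2 from 2a² + ab⁴ + 2ab³ - 2ab² - 3a - 2b³ + 3b² + 2b → ab⁴ + 2ab³ - 2ab² - 3a - 2b³ + 3b + 3
  leading term ab⁴: subtract (-3b²)·f_1 from ab⁴ + 2ab³ - 2ab² - 3a - 2b³ + 3b + 3 → 2ab³ + 2ab² - 3a - b⁴ + 3b + 3
  leading term ab³: subtract (b)·f_1 from 2ab³ + 2ab² - 3a - b⁴ + 3b + 3 → 2ab² + ab - 3a - b⁴ - 2b³ - 3b² + 3b + 3
  leading term ab²: subtract (1)·f_1 from 2ab² + ab - 3a - b⁴ - 2b³ - 3b² + 3b + 3 → ab - 2a - b⁴ - 2b³ + 2b² + 3
  leading term ab: subtract (3)·g_3 from ab - 2a - b⁴ - 2b³ + 2b² + 3 → 0
  remainder 0.

S(f_1,g_4): lcm = ab⁵. S = 3ab⁴ + ab³ + 3ab² - 2ab - a + b⁵ - 2b⁴.
  leading term ab⁴: subtract (-2b²)·f_1 from 3ab⁴ + ab³ + 3ab² - 2ab - a + b⁵ - 2b⁴ → ab³ + ab² - 2ab - a + b⁵ + 2b⁴ - b³
  leading term ab³: subtract (-3b)·f_1 from ab³ + ab² - 2ab - a + b⁵ + 2b⁴ - b³ → ab² + 2ab - a + b⁵ + 2b⁴ - 2b³ + 2b²
  leading term ab²: subtract (-3)·f_1 from ab² + 2ab - a + b⁵ + 2b⁴ - 2b³ + 2b² → 2ab + 3a + b⁵ + 2b⁴ - 2b³ + b² + 2b
  leading term ab: subtract (-1)·g_3 from 2ab + 3a + b⁵ + 2b⁴ - 2b³ + b² + 2b → b⁵ - 3b⁴ + 2b³ - 3b² + 2b + 1
  leading term b⁵: subtract (1)·g_4 from b⁵ - 3b⁴ + 2b³ - 3b² + 2b + 1 → 0
  remainder 0.

S(f_2,g_4): leading monomials are coprime, so the S-polynomial reduces to 0 (Buchberger's first criterion).
S(g_3,g_4): lcm = ab⁵. S = ab⁴ - 2ab³ + 3ab² - 2ab - a - b⁸ - 2b⁷ + 2b⁶ + 3b⁴.
  leading term ab⁴: subtract (-3b²)·f_1 from ab⁴ - 2ab³ + 3ab² - 2ab - a - b⁸ - 2b⁷ + 2b⁶ + 3b⁴ → -2ab³ - 2ab - a - b⁸ - 2b⁷ + 2b⁶ + 2b⁴ + 2b³
  leading term ab³: subtract (-b)·f_1 from -2ab³ - 2ab - a - b⁸ - 2b⁷ + 2b⁶ + 2b⁴ + 2b³ → -3ab - a - b⁸ - 2b⁷ + 2b⁶ + 2b⁴ - 3b³ + 3b²
  leading term ab: subtract (-2)·g_3 from -3ab - a - b⁸ - 2b⁷ + 2b⁶ + 2b⁴ - 3b³ + 3b² → -b⁸ - 2b⁷ + 2b⁶ - b⁴ - 2b³ + 2b² + 2
  leading term b⁸: subtract (-b³)·g_4 from -b⁸ - 2b⁷ + 2b⁶ - b⁴ - 2b³ + 2b² + 2 → 2b⁷ - 3b⁶ - 3b⁵ + b⁴ - b³ + 2b² + 2
  leading term b⁷: subtract (2b²)·g_4 from 2b⁷ - 3b⁶ - 3b⁵ + b⁴ - b³ + 2b² + 2 → 3b⁶ + 2b³ + 2
  leading term b⁶: subtract (3b)·g_4 from 3b⁶ + 2b³ + 2 → 2b⁵ + b⁴ - 3b³ + b² - 3b + 2
  leading term b⁵: subtract (2)·g_4 from 2b⁵ + b⁴ - 3b³ + b² - 3b + 2 → 0
  remainder 0.

Every S-polynomial of the final basis reduces to 0, so we have a Gröbner basis.
Inter-reduce: drop elements whose leading term is divisible by another's, tail-reduce, and make monic.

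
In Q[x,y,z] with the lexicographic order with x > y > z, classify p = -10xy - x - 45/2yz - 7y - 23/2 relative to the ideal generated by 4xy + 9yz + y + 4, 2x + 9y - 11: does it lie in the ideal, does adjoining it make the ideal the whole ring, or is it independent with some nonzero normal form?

First compute the reduced Gröbner basis of I by Buchberger's algorithm.
f_1 = 4xy + 9yz + y + 4, LT = xy.
f_2 = 2x + 9y - 11, LT = x.

S(f_1,f_2): lcm = xy. S = -9/2y^2 + 9/4yz + 23/4y + 1.
  leading term y^2: no divisor's leading term divides it; move -9/2y^2 to the remainder.
  leading term yz: no divisor's leading term divides it; move 9/4yz to the remainder.
  leading term y: no divisor's leading term divides it; move 23/4y to the remainder.
  leading term 1: no divisor's leading term divides it; move 1 to the remainder.
  remainder -9/2y^2 + 9/4yz + 23/4y + 1 ≠ 0; add h_3 = -9/2y^2 + 9/4yz + 23/4y + 1 to the basis.

The other S-polynomials (S(f_1,h_3), S(f_2,h_3)) all reduce to 0 modulo the current basis, so we have a Gröbner basis.
Inter-reduce: drop elements whose leading term is divisible by another's, tail-reduce, and make monic.
Reduced Gröbner basis: {x + 9/2y - 11/2, y^2 - 1/2yz - 23/18y - 2/9}.
Label its elements g_1 = x + 9/2y - 11/2, g_2 = y^2 - 1/2yz - 23/18y - 2/9.

Reduce p = -10xy - x - 45/2yz - 7y - 23/2 modulo G:
  leading term xy: subtract (-10y)·g_1 from -10xy - x - 45/2yz - 7y - 23/2 → -x + 45y^2 - 45/2yz - 62y - 23/2
  leading term x: subtract (-1)·g_1 from -x + 45y^2 - 45/2yz - 62y - 23/2 → 45y^2 - 45/2yz - 115/2y - 17
  leading term y^2: subtract (45)·g_2 from 45y^2 - 45/2yz - 115/2y - 17 → -7
  leading term 1: no divisor's leading term divides it; move -7 to the remainder.
  normal form = -7.
The normal form is nonzero, so p ∉ I. Since p minus its normal form lies in I, I + (p) = I + (r) where r = -7; decide whether this ideal is the whole ring.
Here r = -7 is a nonzero constant, hence a unit: 1 ∈ I + (p), the Gröbner basis of I + (p) is {1}, and the enlarged system has no common solution — adjoining p is inconsistent.

The remainder on division by a Gröbner basis is unique — it is the normal form.

Adjoining -10xy - x - 45/2yz - 7y - 23/2 makes the ideal the whole ring: the system is inconsistent.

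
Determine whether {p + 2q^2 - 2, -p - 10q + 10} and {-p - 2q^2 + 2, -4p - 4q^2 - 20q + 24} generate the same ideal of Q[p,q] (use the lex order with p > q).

Since reduced Gröbner bases are canonical representatives of ideals under a given ordering, it suffices to compute and compare them.
Buchberger on the first generating set:
f_1 = p + 2q^2 - 2, LT = p.
f_2 = -p - 10q + 10, LT = p.

S(f_1,f_2): lcm = p. S = 2q^2 - 10q + 8.
  leading term q^2: no divisor's leading term divides it; move 2q^2 to the remainder.
  leading term q: no divisor's leading term divides it; move -10q to the remainder.
  leading term 1: no divisor's leading term divides it; move 8 to the remainder.
  remainder 2q^2 - 10q + 8 ≠ 0; add g_3 = 2q^2 - 10q + 8 to the basis.

S(f_1,g_3): leading monomials are coprime, so the S-polynomial reduces to 0 (Buchberger's first criterion).
S(f_2,g_3): leading monomials are coprime, so the S-polynomial reduces to 0 (Buchberger's first criterion).
Every S-polynomial of the final basis reduces to 0, so we have a Gröbner basis.
Inter-reduce: drop elements whose leading term is divisible by another's, tail-reduce, and make monic.
Reduced Gröbner basis: {p + 10q - 10, q^2 - 5q + 4}.

Buchberger on the second generating set:
h_1 = -p - 2q^2 + 2, LT = p.
h_2 = -4p - 4q^2 - 20q + 24, LT = p.

S(h_1,h_2): lcm = p. S = q^2 - 5q + 4.
  leading term q^2: no divisor's leading term divides it; move q^2 to the remainder.
  leading term q: no divisor's leading term divides it; move -5q to the remainder.
  leading term 1: no divisor's leading term divides it; move 4 to the remainder.
  remainder q^2 - 5q + 4 ≠ 0; add k_3 = q^2 - 5q + 4 to the basis.

S(h_1,k_3): leading monomials are coprime, so the S-polynomial reduces to 0 (Buchberger's first criterion).
S(h_2,k_3): leading monomials are coprime, so the S-polynomial reduces to 0 (Buchberger's first criterion).
Every S-polynomial of the final basis reduces to 0, so we have a Gröbner basis.
Inter-reduce: drop elements whose leading term is divisible by another's, tail-reduce, and make monic.
Reduced Gröbner basis: {p + 10q - 10, q^2 - 5q + 4}.

These coincide, so the ideals are equal.

Yes, the ideals are equal.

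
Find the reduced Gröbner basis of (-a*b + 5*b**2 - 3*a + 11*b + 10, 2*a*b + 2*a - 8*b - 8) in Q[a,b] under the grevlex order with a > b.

G = {a**2 - 6*a + 8, a*b + a - 4*b - 4, b**2 - 2/5*a + 7/5*b + 6/5}

f_1 = -a*b + 5*b**2 - 3*a + 11*b + 10, LT = a*b.
f_2 = 2*a*b + 2*a - 8*b - 8, LT = a*b.

S(f_1,f_2): lcm = a*b. S = -5*b**2 + 2*a - 7*b - 6.
  leading term b**2: no divisor's leading term divides it; move -5*b**2 to the remainder.
  leading term a: no divisor's leading term divides it; move 2*a to the remainder.
  leading term b: no divisor's leading term divides it; move -7*b to the remainder.
  leading term 1: no divisor's leading term divides it; move -6 to the remainder.
  remainder -5*b**2 + 2*a - 7*b - 6 ≠ 0; add g_3 = -5*b**2 + 2*a - 7*b - 6 to the basis.

S(f_1,g_3): lcm = a*b**2. S = -5*b**3 + 2/5*a**2 + 8/5*a*b - 11*b**2 - 6/5*a - 10*b.
  leading term b**3: subtract (b)·g_3 from -5*b**3 + 2/5*a**2 + 8/5*a*b - 11*b**2 - 6/5*a - 10*b → 2/5*a**2 - 2/5*a*b - 4*b**2 - 6/5*a - 4*b
  leading term a**2: no divisor's leading term divides it; move 2/5*a**2 to the remainder.
  leading term a*b: subtract (2/5)·f_1 from -2/5*a*b - 4*b**2 - 6/5*a - 4*b → -6*b**2 - 42/5*b - 4
  leading term b**2: subtract (6/5)·g_3 from -6*b**2 - 42/5*b - 4 → -12/5*a + 16/5
  leading term a: no divisor's leading term divides it; move -12/5*a to the remainder.
  leading term 1: no divisor's leading term divides it; move 16/5 to the remainder.
  remainder 2/5*a**2 - 12/5*a + 16/5 ≠ 0; add g_4 = 2/5*a**2 - 12/5*a + 16/5 to the basis.

The other S-polynomials (S(f_2,g_3), S(f_1,g_4), S(f_2,g_4), S(g_3,g_4)) all reduce to 0 modulo the current basis, so we have a Gröbner basis.
Inter-reduce: drop elements whose leading term is divisible by another's, tail-reduce, and make monic.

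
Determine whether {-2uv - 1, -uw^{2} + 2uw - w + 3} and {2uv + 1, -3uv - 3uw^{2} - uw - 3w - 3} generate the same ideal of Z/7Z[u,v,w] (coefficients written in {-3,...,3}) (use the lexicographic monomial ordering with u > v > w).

Two ideals are equal iff their reduced Gröbner bases coincide (the reduced basis is unique for a fixed ordering).
Buchberger on the first generating set:
f_1 = -2uv - 1, LT = uv.
f_2 = -uw^{2} + 2uw - w + 3, LT = uw^{2}.

S(f_1,f_2): lcm = uvw^{2}. S = 2uvw - vw + 3v - 3w^{2}.
  leading term uvw: subtract (-w)·f_1 from 2uvw - vw + 3v - 3w^{2} → -vw + 3v - 3w^{2} - w
  leading term vw: no divisor's leading term divides it; move -vw to the remainder.
  leading term v: no divisor's leading term divides it; move 3v to the remainder.
  leading term w^{2}: no divisor's leading term divides it; move -3w^{2} to the remainder.
  leading term w: no divisor's leading term divides it; move -w to the remainder.
  remainder -vw + 3v - 3w^{2} - w ≠ 0; add g_3 = -vw + 3v - 3w^{2} - w to the basis.

The other S-polynomials (S(f_1,g_3), S(f_2,g_3)) all reduce to 0 modulo the current basis, so we have a Gröbner basis.
Inter-reduce: drop elements whose leading term is divisible by another's, tail-reduce, and make monic.
Reduced Gröbner basis: {uv - 3, uw^{2} - 2uw + w - 3, vw - 3v + 3w^{2} + w}.

Buchberger on the second generating set:
h_1 = 2uv + 1, LT = uv.
h_2 = -3uv - 3uw^{2} - uw - 3w - 3, LT = uv.

S(h_1,h_2): lcm = uv. S = -uw^{2} + 2uw - w + 3.
  leading term uw^{2}: no divisor's leading term divides it; move -uw^{2} to the remainder.
  leading term uw: no divisor's leading term divides it; move 2uw to the remainder.
  leading term w: no divisor's leading term divides it; move -w to the remainder.
  leading term 1: no divisor's leading term divides it; move 3 to the remainder.
  remainder -uw^{2} + 2uw - w + 3 ≠ 0; add k_3 = -uw^{2} + 2uw - w + 3 to the basis.

S(h_1,k_3): lcm = uvw^{2}. S = 2uvw - vw + 3v - 3w^{2}.
  leading term uvw: subtract (w)·h_1 from 2uvw - vw + 3v - 3w^{2} → -vw + 3v - 3w^{2} - w
  leading term vw: no divisor's leading term divides it; move -vw to the remainder.
  leading term v: no divisor's leading term divides it; move 3v to the remainder.
  leading term w^{2}: no divisor's leading term divides it; move -3w^{2} to the remainder.
  leading term w: no divisor's leading term divides it; move -w to the remainder.
  remainder -vw + 3v - 3w^{2} - w ≠ 0; add k_4 = -vw + 3v - 3w^{2} - w to the basis.

The other S-polynomials (S(h_2,k_3), S(h_1,k_4), S(h_2,k_4), S(k_3,k_4)) all reduce to 0 modulo the current basis, so we have a Gröbner basis.
Inter-reduce: drop elements whose leading term is divisible by another's, tail-reduce, and make monic.
Reduced Gröbner basis: {uv - 3, uw^{2} - 2uw + w - 3, vw - 3v + 3w^{2} + w}.

Same reduced basis, so the two generating sets span the same ideal.

Yes, the ideals are equal.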